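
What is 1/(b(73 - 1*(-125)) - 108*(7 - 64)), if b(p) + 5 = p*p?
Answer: 1/45355 ≈ 2.2048e-5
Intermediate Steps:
b(p) = -5 + p**2 (b(p) = -5 + p*p = -5 + p**2)
1/(b(73 - 1*(-125)) - 108*(7 - 64)) = 1/((-5 + (73 - 1*(-125))**2) - 108*(7 - 64)) = 1/((-5 + (73 + 125)**2) - 108*(-57)) = 1/((-5 + 198**2) + 6156) = 1/((-5 + 39204) + 6156) = 1/(39199 + 6156) = 1/45355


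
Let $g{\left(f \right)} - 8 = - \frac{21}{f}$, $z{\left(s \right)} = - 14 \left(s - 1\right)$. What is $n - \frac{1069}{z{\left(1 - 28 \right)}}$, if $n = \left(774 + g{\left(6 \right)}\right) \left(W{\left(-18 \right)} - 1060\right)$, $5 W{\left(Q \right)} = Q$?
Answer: $- \frac{1622910041}{1960} \approx -8.2802 \cdot 10^{5}$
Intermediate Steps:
$W{\left(Q \right)} = \frac{Q}{5}$
$z{\left(s \right)} = 14 - 14 s$ ($z{\left(s \right)} = - 14 \left(-1 + s\right) = 14 - 14 s$)
$g{\left(f \right)} = 8 - \frac{21}{f}$
$n = - \frac{4140063}{5}$ ($n = \left(774 + \left(8 - \frac{21}{6}\right)\right) \left(\frac{1}{5} \left(-18\right) - 1060\right) = \left(774 + \left(8 - \frac{7}{2}\right)\right) \left(- \frac{18}{5} - 1060\right) = \left(774 + \left(8 - \frac{7}{2}\right)\right) \left(- \frac{5318}{5}\right) = \left(774 + \frac{9}{2}\right) \left(- \frac{5318}{5}\right) = \frac{1557}{2} \left(- \frac{5318}{5}\right) = - \frac{4140063}{5} \approx -8.2801 \cdot 10^{5}$)
$n - \frac{1069}{z{\left(1 - 28 \right)}} = - \frac{4140063}{5} - \frac{1069}{14 - 14 \left(1 - 28\right)} = - \frac{4140063}{5} - \frac{1069}{14 - -378} = - \frac{4140063}{5} - \frac{1069}{14 + 378} = - \frac{4140063}{5} - \frac{1069}{392} = - \frac{1622910041}{1960}$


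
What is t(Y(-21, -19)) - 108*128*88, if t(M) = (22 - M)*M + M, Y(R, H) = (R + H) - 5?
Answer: -1219572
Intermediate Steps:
Y(R, H) = -5 + H + R (Y(R, H) = (H + R) - 5 = -5 + H + R)
t(M) = M + M*(22 - M) (t(M) = M*(22 - M) + M = M + M*(22 - M))
t(Y(-21, -19)) - 108*128*88 = (-5 - 19 - 21)*(23 - (-5 - 19 - 21)) - 108*128*88 = -45*(23 - 1*(-45)) - 13824*88 = -45*(23 + 45) - 1*1216512 = -45*68 - 1216512 = -3060 - 1216512 = -1219572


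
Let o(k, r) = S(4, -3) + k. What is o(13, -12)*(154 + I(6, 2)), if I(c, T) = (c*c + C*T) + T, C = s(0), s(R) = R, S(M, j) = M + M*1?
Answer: 4032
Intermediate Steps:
S(M, j) = 2*M (S(M, j) = M + M = 2*M)
C = 0
o(k, r) = 8 + k (o(k, r) = 2*4 + k = 8 + k)
I(c, T) = T + c² (I(c, T) = (c*c + 0*T) + T = (c² + 0) + T = c² + T = T + c²)
o(13, -12)*(154 + I(6, 2)) = (8 + 13)*(154 + (2 + 6²)) = 21*(154 + (2 + 36)) = 21*(154 + 38) = 21*192 = 4032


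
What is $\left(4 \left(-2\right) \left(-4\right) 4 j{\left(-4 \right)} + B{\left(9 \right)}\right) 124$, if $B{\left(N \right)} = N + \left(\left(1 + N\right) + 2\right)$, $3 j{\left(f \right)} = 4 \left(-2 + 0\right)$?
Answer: $- \frac{119164}{3} \approx -39721.0$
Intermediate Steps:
$j{\left(f \right)} = - \frac{8}{3}$ ($j{\left(f \right)} = \frac{4 \left(-2 + 0\right)}{3} = \frac{4 \left(-2\right)}{3} = \frac{1}{3} \left(-8\right) = - \frac{8}{3}$)
$B{\left(N \right)} = 3 + 2 N$ ($B{\left(N \right)} = N + \left(3 + N\right) = 3 + 2 N$)
$\left(4 \left(-2\right) \left(-4\right) 4 j{\left(-4 \right)} + B{\left(9 \right)}\right) 124 = \left(4 \left(-2\right) \left(-4\right) 4 \left(- \frac{8}{3}\right) + \left(3 + 2 \cdot 9\right)\right) 124 = \left(4 \cdot 8 \cdot 4 \left(- \frac{8}{3}\right) + \left(3 + 18\right)\right) 124 = \left(4 \cdot 32 \left(- \frac{8}{3}\right) + 21\right) 124 = \left(128 \left(- \frac{8}{3}\right) + 21\right) 124 = \left(- \frac{1024}{3} + 21\right) 124 = \left(- \frac{961}{3}\right) 124 = - \frac{119164}{3}$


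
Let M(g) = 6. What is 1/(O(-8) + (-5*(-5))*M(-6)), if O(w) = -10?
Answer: 1/140 ≈ 0.0071429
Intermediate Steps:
1/(O(-8) + (-5*(-5))*M(-6)) = 1/(-10 - 5*(-5)*6) = 1/(-10 + 25*6) = 1/(-10 + 150) = 1/140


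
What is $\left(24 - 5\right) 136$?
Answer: $2584$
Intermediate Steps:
$\left(24 - 5\right) 136 = 19 \cdot 136 = 2584$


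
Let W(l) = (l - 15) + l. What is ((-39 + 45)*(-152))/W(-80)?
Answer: 912/175 ≈ 5.2114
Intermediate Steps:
W(l) = -15 + 2*l (W(l) = (-15 + l) + l = -15 + 2*l)
((-39 + 45)*(-152))/W(-80) = ((-39 + 45)*(-152))/(-15 + 2*(-80)) = (6*(-152))/(-15 - 160) = -912/(-175) = -912*(-1/175) = 912/175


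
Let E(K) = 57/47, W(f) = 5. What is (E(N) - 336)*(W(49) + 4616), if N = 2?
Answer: -72711435/47 ≈ -1.5471e+6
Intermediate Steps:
E(K) = 57/47 (E(K) = 57*(1/47) = 57/47)
(E(N) - 336)*(W(49) + 4616) = (57/47 - 336)*(5 + 4616) = -15735/47*4621 = -72711435/47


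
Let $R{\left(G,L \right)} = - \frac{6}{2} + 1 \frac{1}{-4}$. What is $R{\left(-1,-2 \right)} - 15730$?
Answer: $- \frac{62933}{4} \approx -15733.0$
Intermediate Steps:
$R{\left(G,L \right)} = - \frac{13}{4}$ ($R{\left(G,L \right)} = \left(-6\right) \frac{1}{2} + 1 \left(- \frac{1}{4}\right) = -3 - \frac{1}{4} = - \frac{13}{4}$)
$R{\left(-1,-2 \right)} - 15730 = - \frac{13}{4} - 15730 = - \frac{62933}{4}$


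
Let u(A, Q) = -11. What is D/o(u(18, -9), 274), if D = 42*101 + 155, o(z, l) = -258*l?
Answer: -4397/70692 ≈ -0.062199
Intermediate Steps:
D = 4397 (D = 4242 + 155 = 4397)
D/o(u(18, -9), 274) = 4397/((-258*274)) = 4397/(-70692) = 4397*(-1/70692) = -4397/70692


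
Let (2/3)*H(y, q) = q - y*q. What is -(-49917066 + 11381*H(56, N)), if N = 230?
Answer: 265871541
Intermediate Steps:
H(y, q) = 3*q/2 - 3*q*y/2 (H(y, q) = 3*(q - y*q)/2 = 3*(q - q*y)/2 = 3*q/2 - 3*q*y/2)
-(-49917066 + 11381*H(56, N)) = -11381/(1/(-4386 + (3/2)*230*(1 - 1*56))) = -11381/(1/(-4386 + (3/2)*230*(1 - 56))) = -11381/(1/(-4386 + (3/2)*230*(-55))) = -11381/(1/(-4386 - 18975)) = -11381/(1/(-23361)) = -11381/(-1/23361) = -11381*(-23361) = 265871541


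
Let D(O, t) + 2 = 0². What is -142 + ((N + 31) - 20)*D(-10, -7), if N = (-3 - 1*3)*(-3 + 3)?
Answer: -164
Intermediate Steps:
D(O, t) = -2 (D(O, t) = -2 + 0² = -2 + 0 = -2)
N = 0 (N = (-3 - 3)*0 = -6*0 = 0)
-142 + ((N + 31) - 20)*D(-10, -7) = -142 + ((0 + 31) - 20)*(-2) = -142 + (31 - 20)*(-2) = -142 + 11*(-2) = -142 - 22 = -164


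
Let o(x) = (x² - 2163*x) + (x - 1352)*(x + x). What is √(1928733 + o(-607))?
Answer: √5988349 ≈ 2447.1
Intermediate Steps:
o(x) = x² - 2163*x + 2*x*(-1352 + x) (o(x) = (x² - 2163*x) + (-1352 + x)*(2*x) = (x² - 2163*x) + 2*x*(-1352 + x) = x² - 2163*x + 2*x*(-1352 + x))
√(1928733 + o(-607)) = √(1928733 - 607*(-4867 + 3*(-607))) = √(1928733 - 607*(-4867 - 1821)) = √(1928733 - 607*(-6688)) = √(1928733 + 4059616) = √5988349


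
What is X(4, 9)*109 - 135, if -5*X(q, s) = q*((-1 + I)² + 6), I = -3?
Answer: -10267/5 ≈ -2053.4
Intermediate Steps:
X(q, s) = -22*q/5 (X(q, s) = -q*((-1 - 3)² + 6)/5 = -q*((-4)² + 6)/5 = -q*(16 + 6)/5 = -q*22/5 = -22*q/5)
X(4, 9)*109 - 135 = -22/5*4*109 - 135 = -88/5*109 - 135 = -9592/5 - 135 = -10267/5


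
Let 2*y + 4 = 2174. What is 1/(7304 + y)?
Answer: 1/8389 ≈ 0.00011920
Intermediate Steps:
y = 1085 (y = -2 + (½)*2174 = -2 + 1087 = 1085)
1/(7304 + y) = 1/(7304 + 1085) = 1/8389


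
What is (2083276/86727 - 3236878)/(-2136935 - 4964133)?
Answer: 140361317515/307927162218 ≈ 0.45583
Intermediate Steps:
(2083276/86727 - 3236878)/(-2136935 - 4964133) = (2083276*(1/86727) - 3236878)/(-7101068) = (2083276/86727 - 3236878)*(-1/7101068) = -280722635030/86727*(-1/7101068) = 140361317515/307927162218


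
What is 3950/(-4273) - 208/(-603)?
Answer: -1493066/2576619 ≈ -0.57947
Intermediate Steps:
3950/(-4273) - 208/(-603) = 3950*(-1/4273) - 208*(-1/603) = -3950/4273 + 208/603 = -1493066/2576619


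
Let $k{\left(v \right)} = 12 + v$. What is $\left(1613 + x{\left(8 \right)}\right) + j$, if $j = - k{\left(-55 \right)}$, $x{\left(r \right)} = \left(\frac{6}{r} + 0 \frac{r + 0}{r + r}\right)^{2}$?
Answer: $\frac{26505}{16} \approx 1656.6$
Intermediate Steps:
$x{\left(r \right)} = \frac{36}{r^{2}}$ ($x{\left(r \right)} = \left(\frac{6}{r} + 0 \frac{r}{2 r}\right)^{2} = \left(\frac{6}{r} + 0 r \frac{1}{2 r}\right)^{2} = \left(\frac{6}{r} + 0 \cdot \frac{1}{2}\right)^{2} = \left(\frac{6}{r} + 0\right)^{2} = \left(\frac{6}{r}\right)^{2} = \frac{36}{r^{2}}$)
$j = 43$ ($j = - (12 - 55) = \left(-1\right) \left(-43\right) = 43$)
$\left(1613 + x{\left(8 \right)}\right) + j = \left(1613 + \frac{36}{64}\right) + 43 = \left(1613 + 36 \cdot \frac{1}{64}\right) + 43 = \left(1613 + \frac{9}{16}\right) + 43 = \frac{25817}{16} + 43 = \frac{26505}{16}$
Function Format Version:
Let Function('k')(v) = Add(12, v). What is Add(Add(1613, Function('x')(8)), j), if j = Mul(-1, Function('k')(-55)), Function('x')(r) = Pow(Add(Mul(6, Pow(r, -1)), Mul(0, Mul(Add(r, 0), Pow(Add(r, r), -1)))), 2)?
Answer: Rational(26505, 16) ≈ 1656.6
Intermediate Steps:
Function('x')(r) = Mul(36, Pow(r, -2)) (Function('x')(r) = Pow(Add(Mul(6, Pow(r, -1)), Mul(0, Mul(r, Pow(Mul(2, r), -1)))), 2) = Pow(Add(Mul(6, Pow(r, -1)), Mul(0, Mul(r, Mul(Rational(1, 2), Pow(r, -1))))), 2) = Pow(Add(Mul(6, Pow(r, -1)), Mul(0, Rational(1, 2))), 2) = Pow(Add(Mul(6, Pow(r, -1)), 0), 2) = Pow(Mul(6, Pow(r, -1)), 2) = Mul(36, Pow(r, -2)))
j = 43 (j = Mul(-1, Add(12, -55)) = Mul(-1, -43) = 43)
Add(Add(1613, Function('x')(8)), j) = Add(Add(1613, Mul(36, Pow(8, -2))), 43) = Add(Add(1613, Mul(36, Rational(1, 64))), 43) = Add(Add(1613, Rational(9, 16)), 43) = Add(Rational(25817, 16), 43) = Rational(26505, 16)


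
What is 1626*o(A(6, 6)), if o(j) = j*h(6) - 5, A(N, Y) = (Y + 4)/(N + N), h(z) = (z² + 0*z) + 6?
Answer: 48780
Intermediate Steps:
h(z) = 6 + z² (h(z) = (z² + 0) + 6 = z² + 6 = 6 + z²)
A(N, Y) = (4 + Y)/(2*N) (A(N, Y) = (4 + Y)/((2*N)) = (4 + Y)*(1/(2*N)) = (4 + Y)/(2*N))
o(j) = -5 + 42*j (o(j) = j*(6 + 6²) - 5 = j*(6 + 36) - 5 = j*42 - 5 = 42*j - 5 = -5 + 42*j)
1626*o(A(6, 6)) = 1626*(-5 + 42*((½)*(4 + 6)/6)) = 1626*(-5 + 42*((½)*(⅙)*10)) = 1626*(-5 + 42*(⅚)) = 1626*(-5 + 35) = 1626*30 = 48780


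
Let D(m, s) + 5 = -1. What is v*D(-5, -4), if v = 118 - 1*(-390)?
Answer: -3048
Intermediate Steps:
D(m, s) = -6 (D(m, s) = -5 - 1 = -6)
v = 508 (v = 118 + 390 = 508)
v*D(-5, -4) = 508*(-6) = -3048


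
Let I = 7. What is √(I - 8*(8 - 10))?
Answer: √23 ≈ 4.7958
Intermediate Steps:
√(I - 8*(8 - 10)) = √(7 - 8*(8 - 10)) = √(7 - 8*(-2)) = √(7 + 16) = √23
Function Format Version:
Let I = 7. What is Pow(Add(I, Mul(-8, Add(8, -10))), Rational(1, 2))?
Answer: Pow(23, Rational(1, 2)) ≈ 4.7958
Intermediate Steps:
Pow(Add(I, Mul(-8, Add(8, -10))), Rational(1, 2)) = Pow(Add(7, Mul(-8, Add(8, -10))), Rational(1, 2)) = Pow(Add(7, Mul(-8, -2)), Rational(1, 2)) = Pow(Add(7, 16), Rational(1, 2)) = Pow(23, Rational(1, 2))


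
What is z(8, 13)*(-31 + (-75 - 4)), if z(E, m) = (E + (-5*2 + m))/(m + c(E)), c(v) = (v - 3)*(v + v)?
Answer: -1210/93 ≈ -13.011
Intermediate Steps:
c(v) = 2*v*(-3 + v) (c(v) = (-3 + v)*(2*v) = 2*v*(-3 + v))
z(E, m) = (-10 + E + m)/(m + 2*E*(-3 + E)) (z(E, m) = (E + (-5*2 + m))/(m + 2*E*(-3 + E)) = (E + (-10 + m))/(m + 2*E*(-3 + E)) = (-10 + E + m)/(m + 2*E*(-3 + E)))
z(8, 13)*(-31 + (-75 - 4)) = ((-10 + 8 + 13)/(13 + 2*8*(-3 + 8)))*(-31 + (-75 - 4)) = (11/(13 + 2*8*5))*(-31 - 79) = (11/(13 + 80))*(-110) = (11/93)*(-110) = -1210/93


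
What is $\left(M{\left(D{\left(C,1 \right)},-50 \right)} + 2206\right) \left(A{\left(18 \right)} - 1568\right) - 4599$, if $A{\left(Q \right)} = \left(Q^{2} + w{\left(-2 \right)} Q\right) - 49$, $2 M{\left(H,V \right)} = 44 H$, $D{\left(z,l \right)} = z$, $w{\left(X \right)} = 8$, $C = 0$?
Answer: $-2539293$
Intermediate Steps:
$M{\left(H,V \right)} = 22 H$ ($M{\left(H,V \right)} = \frac{44 H}{2} = 22 H$)
$A{\left(Q \right)} = -49 + Q^{2} + 8 Q$ ($A{\left(Q \right)} = \left(Q^{2} + 8 Q\right) - 49 = -49 + Q^{2} + 8 Q$)
$\left(M{\left(D{\left(C,1 \right)},-50 \right)} + 2206\right) \left(A{\left(18 \right)} - 1568\right) - 4599 = \left(22 \cdot 0 + 2206\right) \left(\left(-49 + 18^{2} + 8 \cdot 18\right) - 1568\right) - 4599 = \left(0 + 2206\right) \left(\left(-49 + 324 + 144\right) - 1568\right) - 4599 = 2206 \left(419 - 1568\right) - 4599 = 2206 \left(-1149\right) - 4599 = -2534694 - 4599 = -2539293$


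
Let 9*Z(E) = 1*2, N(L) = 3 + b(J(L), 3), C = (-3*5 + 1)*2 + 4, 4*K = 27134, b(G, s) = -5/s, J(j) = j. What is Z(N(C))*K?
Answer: 13567/9 ≈ 1507.4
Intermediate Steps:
K = 13567/2 (K = (¼)*27134 = 13567/2 ≈ 6783.5)
C = -24 (C = (-15 + 1)*2 + 4 = -14*2 + 4 = -28 + 4 = -24)
N(L) = 4/3 (N(L) = 3 - 5/3 = 4/3)
Z(E) = 2/9 (Z(E) = (1*2)/9 = (⅑)*2 = 2/9)
Z(N(C))*K = (2/9)*(13567/2) = 13567/9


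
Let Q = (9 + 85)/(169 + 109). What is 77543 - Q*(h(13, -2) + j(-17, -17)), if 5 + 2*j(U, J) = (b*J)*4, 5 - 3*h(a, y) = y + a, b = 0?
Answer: 21557377/278 ≈ 77545.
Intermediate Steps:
h(a, y) = 5/3 - a/3 - y/3 (h(a, y) = 5/3 - (y + a)/3 = 5/3 - (a + y)/3 = 5/3 + (-a/3 - y/3) = 5/3 - a/3 - y/3)
j(U, J) = -5/2 (j(U, J) = -5/2 + ((0*J)*4)/2 = -5/2 + (0*4)/2 = -5/2 + (1/2)*0 = -5/2 + 0 = -5/2)
Q = 47/139 (Q = 94/278 = 94*(1/278) = 47/139 ≈ 0.33813)
77543 - Q*(h(13, -2) + j(-17, -17)) = 77543 - 47*((5/3 - 1/3*13 - 1/3*(-2)) - 5/2)/139 = 77543 - 47*((5/3 - 13/3 + 2/3) - 5/2)/139 = 77543 - 47*(-2 - 5/2)/139 = 77543 - 47*(-9)/(139*2) = 77543 - 1*(-423/278) = 77543 + 423/278 = 21557377/278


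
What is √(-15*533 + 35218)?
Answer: √27223 ≈ 164.99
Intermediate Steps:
√(-15*533 + 35218) = √(-7995 + 35218) = √27223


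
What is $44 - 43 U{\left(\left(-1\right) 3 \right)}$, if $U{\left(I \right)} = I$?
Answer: $173$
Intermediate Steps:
$44 - 43 U{\left(\left(-1\right) 3 \right)} = 44 - 43 \left(\left(-1\right) 3\right) = 44 - -129 = 44 + 129 = 173$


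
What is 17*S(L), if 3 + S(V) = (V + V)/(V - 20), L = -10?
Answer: -119/3 ≈ -39.667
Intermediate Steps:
S(V) = -3 + 2*V/(-20 + V) (S(V) = -3 + (V + V)/(V - 20) = -3 + (2*V)/(-20 + V) = -3 + 2*V/(-20 + V))
17*S(L) = 17*((60 - 1*(-10))/(-20 - 10)) = 17*((60 + 10)/(-30)) = 17*(-1/30*70) = 17*(-7/3) = -119/3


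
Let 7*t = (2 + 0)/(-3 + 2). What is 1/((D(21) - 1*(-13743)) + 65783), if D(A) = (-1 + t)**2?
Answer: 49/3896855 ≈ 1.2574e-5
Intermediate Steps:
t = -2/7 (t = ((2 + 0)/(-3 + 2))/7 = (2/(-1))/7 = (2*(-1))/7 = (1/7)*(-2) = -2/7 ≈ -0.28571)
D(A) = 81/49 (D(A) = (-1 - 2/7)**2 = (-9/7)**2 = 81/49)
1/((D(21) - 1*(-13743)) + 65783) = 1/((81/49 - 1*(-13743)) + 65783) = 1/((81/49 + 13743) + 65783) = 1/(673488/49 + 65783) = 1/(3896855/49) = 49/3896855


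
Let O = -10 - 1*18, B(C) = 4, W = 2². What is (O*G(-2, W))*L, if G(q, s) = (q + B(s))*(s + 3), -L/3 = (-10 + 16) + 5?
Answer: 12936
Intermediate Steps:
L = -33 (L = -3*((-10 + 16) + 5) = -3*(6 + 5) = -3*11 = -33)
W = 4
G(q, s) = (3 + s)*(4 + q) (G(q, s) = (q + 4)*(s + 3) = (4 + q)*(3 + s) = (3 + s)*(4 + q))
O = -28 (O = -10 - 18 = -28)
(O*G(-2, W))*L = -28*(12 + 3*(-2) + 4*4 - 2*4)*(-33) = -28*(12 - 6 + 16 - 8)*(-33) = -28*14*(-33) = -392*(-33) = 12936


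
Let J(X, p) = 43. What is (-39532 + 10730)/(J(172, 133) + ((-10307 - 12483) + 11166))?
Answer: 28802/11581 ≈ 2.4870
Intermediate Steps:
(-39532 + 10730)/(J(172, 133) + ((-10307 - 12483) + 11166)) = (-39532 + 10730)/(43 + ((-10307 - 12483) + 11166)) = -28802/(43 + (-22790 + 11166)) = -28802/(43 - 11624) = -28802/(-11581) = -28802*(-1/11581) = 28802/11581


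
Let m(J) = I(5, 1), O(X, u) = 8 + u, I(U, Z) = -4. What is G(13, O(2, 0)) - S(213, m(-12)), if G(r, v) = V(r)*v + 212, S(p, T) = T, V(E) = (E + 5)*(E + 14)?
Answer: 4104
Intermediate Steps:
m(J) = -4
V(E) = (5 + E)*(14 + E)
G(r, v) = 212 + v*(70 + r² + 19*r) (G(r, v) = (70 + r² + 19*r)*v + 212 = v*(70 + r² + 19*r) + 212 = 212 + v*(70 + r² + 19*r))
G(13, O(2, 0)) - S(213, m(-12)) = (212 + (8 + 0)*(70 + 13² + 19*13)) - 1*(-4) = (212 + 8*(70 + 169 + 247)) + 4 = (212 + 8*486) + 4 = (212 + 3888) + 4 = 4100 + 4 = 4104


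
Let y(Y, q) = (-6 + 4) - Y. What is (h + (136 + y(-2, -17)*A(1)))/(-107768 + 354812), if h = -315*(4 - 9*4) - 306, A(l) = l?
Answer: 4955/123522 ≈ 0.040114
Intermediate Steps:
y(Y, q) = -2 - Y
h = 9774 (h = -315*(4 - 36) - 306 = -315*(-32) - 306 = 10080 - 306 = 9774)
(h + (136 + y(-2, -17)*A(1)))/(-107768 + 354812) = (9774 + (136 + (-2 - 1*(-2))*1))/(-107768 + 354812) = (9774 + (136 + (-2 + 2)*1))/247044 = (9774 + (136 + 0*1))*(1/247044) = (9774 + (136 + 0))*(1/247044) = (9774 + 136)*(1/247044) = 9910*(1/247044) = 4955/123522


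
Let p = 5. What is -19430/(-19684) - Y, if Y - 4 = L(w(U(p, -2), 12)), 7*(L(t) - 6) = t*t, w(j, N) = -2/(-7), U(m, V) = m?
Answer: -4352169/482258 ≈ -9.0246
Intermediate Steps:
w(j, N) = 2/7 (w(j, N) = -2*(-1/7) = 2/7)
L(t) = 6 + t**2/7 (L(t) = 6 + (t*t)/7 = 6 + t**2/7)
Y = 3434/343 (Y = 4 + (6 + (2/7)**2/7) = 4 + (6 + (1/7)*(4/49)) = 4 + (6 + 4/343) = 4 + 2062/343 = 3434/343 ≈ 10.012)
-19430/(-19684) - Y = -19430/(-19684) - 1*3434/343 = -19430*(-1/19684) - 3434/343 = 9715/9842 - 3434/343 = -4352169/482258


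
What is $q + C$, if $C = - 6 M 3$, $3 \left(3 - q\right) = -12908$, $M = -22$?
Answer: $\frac{14105}{3} \approx 4701.7$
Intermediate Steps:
$q = \frac{12917}{3}$ ($q = 3 - - \frac{12908}{3} = 3 + \frac{12908}{3} = \frac{12917}{3} \approx 4305.7$)
$C = 396$ ($C = \left(-6\right) \left(-22\right) 3 = 132 \cdot 3 = 396$)
$q + C = \frac{12917}{3} + 396 = \frac{14105}{3}$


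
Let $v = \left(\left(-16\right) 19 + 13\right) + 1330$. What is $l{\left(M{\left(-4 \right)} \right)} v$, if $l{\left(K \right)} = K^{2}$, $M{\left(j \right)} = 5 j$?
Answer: $415600$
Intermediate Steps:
$v = 1039$ ($v = \left(-304 + 13\right) + 1330 = -291 + 1330 = 1039$)
$l{\left(M{\left(-4 \right)} \right)} v = \left(5 \left(-4\right)\right)^{2} \cdot 1039 = \left(-20\right)^{2} \cdot 1039 = 400 \cdot 1039 = 415600$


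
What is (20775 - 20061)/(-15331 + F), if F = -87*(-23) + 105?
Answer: -714/13225 ≈ -0.053989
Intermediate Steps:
F = 2106 (F = 2001 + 105 = 2106)
(20775 - 20061)/(-15331 + F) = (20775 - 20061)/(-15331 + 2106) = 714/(-13225) = 714*(-1/13225) = -714/13225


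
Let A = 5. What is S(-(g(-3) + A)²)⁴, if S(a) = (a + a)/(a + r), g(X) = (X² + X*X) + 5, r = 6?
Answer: 377801998336/22898045041 ≈ 16.499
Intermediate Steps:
g(X) = 5 + 2*X² (g(X) = (X² + X²) + 5 = 2*X² + 5 = 5 + 2*X²)
S(a) = 2*a/(6 + a) (S(a) = (a + a)/(a + 6) = (2*a)/(6 + a) = 2*a/(6 + a))
S(-(g(-3) + A)²)⁴ = (2*(-((5 + 2*(-3)²) + 5)²)/(6 - ((5 + 2*(-3)²) + 5)²))⁴ = (2*(-((5 + 2*9) + 5)²)/(6 - ((5 + 2*9) + 5)²))⁴ = (2*(-((5 + 18) + 5)²)/(6 - ((5 + 18) + 5)²))⁴ = (2*(-(23 + 5)²)/(6 - (23 + 5)²))⁴ = (2*(-1*28²)/(6 - 1*28²))⁴ = (2*(-1*784)/(6 - 1*784))⁴ = (2*(-784)/(6 - 784))⁴ = (2*(-784)/(-778))⁴ = (2*(-784)*(-1/778))⁴ = (784/389)⁴ = 377801998336/22898045041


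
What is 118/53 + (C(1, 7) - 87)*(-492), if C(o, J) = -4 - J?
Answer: 2555566/53 ≈ 48218.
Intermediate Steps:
118/53 + (C(1, 7) - 87)*(-492) = 118/53 + ((-4 - 1*7) - 87)*(-492) = 118*(1/53) + ((-4 - 7) - 87)*(-492) = 118/53 + (-11 - 87)*(-492) = 118/53 - 98*(-492) = 118/53 + 48216 = 2555566/53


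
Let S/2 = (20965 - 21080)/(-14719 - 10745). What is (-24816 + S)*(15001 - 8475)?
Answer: -1030968333811/6366 ≈ -1.6195e+8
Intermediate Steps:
S = 115/12732 (S = 2*((20965 - 21080)/(-14719 - 10745)) = 2*(-115/(-25464)) = 2*(-115*(-1/25464)) = 2*(115/25464) = 115/12732 ≈ 0.0090324)
(-24816 + S)*(15001 - 8475) = (-24816 + 115/12732)*(15001 - 8475) = -315957197/12732*6526 = -1030968333811/6366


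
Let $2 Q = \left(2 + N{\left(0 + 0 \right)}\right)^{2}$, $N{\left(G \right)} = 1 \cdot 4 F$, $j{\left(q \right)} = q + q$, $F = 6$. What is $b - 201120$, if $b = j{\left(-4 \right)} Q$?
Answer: $-203824$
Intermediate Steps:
$j{\left(q \right)} = 2 q$
$N{\left(G \right)} = 24$ ($N{\left(G \right)} = 1 \cdot 4 \cdot 6 = 4 \cdot 6 = 24$)
$Q = 338$ ($Q = \frac{\left(2 + 24\right)^{2}}{2} = \frac{26^{2}}{2} = \frac{1}{2} \cdot 676 = 338$)
$b = -2704$ ($b = 2 \left(-4\right) 338 = \left(-8\right) 338 = -2704$)
$b - 201120 = -2704 - 201120 = -203824$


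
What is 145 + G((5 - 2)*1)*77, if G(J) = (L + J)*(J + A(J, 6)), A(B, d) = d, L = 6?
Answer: 6382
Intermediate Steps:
G(J) = (6 + J)**2 (G(J) = (6 + J)*(J + 6) = (6 + J)*(6 + J) = (6 + J)**2)
145 + G((5 - 2)*1)*77 = 145 + (36 + ((5 - 2)*1)**2 + 12*((5 - 2)*1))*77 = 145 + (36 + (3*1)**2 + 12*(3*1))*77 = 145 + (36 + 3**2 + 12*3)*77 = 145 + (36 + 9 + 36)*77 = 145 + 81*77 = 145 + 6237 = 6382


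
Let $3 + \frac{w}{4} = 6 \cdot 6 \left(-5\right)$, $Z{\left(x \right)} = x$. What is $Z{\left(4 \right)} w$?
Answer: $-2928$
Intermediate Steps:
$w = -732$ ($w = -12 + 4 \cdot 6 \cdot 6 \left(-5\right) = -12 + 4 \cdot 36 \left(-5\right) = -12 + 4 \left(-180\right) = -12 - 720 = -732$)
$Z{\left(4 \right)} w = 4 \left(-732\right) = -2928$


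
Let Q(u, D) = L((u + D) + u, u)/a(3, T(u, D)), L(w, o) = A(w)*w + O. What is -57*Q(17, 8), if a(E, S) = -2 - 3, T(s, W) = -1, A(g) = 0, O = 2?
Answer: 114/5 ≈ 22.800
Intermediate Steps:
a(E, S) = -5
L(w, o) = 2 (L(w, o) = 0*w + 2 = 0 + 2 = 2)
Q(u, D) = -⅖ (Q(u, D) = 2/(-5) = 2*(-⅕) = -⅖)
-57*Q(17, 8) = -57*(-⅖) = 114/5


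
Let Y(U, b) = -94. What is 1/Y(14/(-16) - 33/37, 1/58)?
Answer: -1/94 ≈ -0.010638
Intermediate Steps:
1/Y(14/(-16) - 33/37, 1/58) = 1/(-94) = -1/94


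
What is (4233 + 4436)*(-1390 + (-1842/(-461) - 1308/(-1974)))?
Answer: -1821473012586/151669 ≈ -1.2010e+7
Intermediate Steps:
(4233 + 4436)*(-1390 + (-1842/(-461) - 1308/(-1974))) = 8669*(-1390 + (-1842*(-1/461) - 1308*(-1/1974))) = 8669*(-1390 + (1842/461 + 218/329)) = 8669*(-1390 + 706516/151669) = 8669*(-210113394/151669) = -1821473012586/151669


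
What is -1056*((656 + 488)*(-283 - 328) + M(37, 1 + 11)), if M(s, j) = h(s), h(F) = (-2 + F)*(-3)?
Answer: 738237984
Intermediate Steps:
h(F) = 6 - 3*F
M(s, j) = 6 - 3*s
-1056*((656 + 488)*(-283 - 328) + M(37, 1 + 11)) = -1056*((656 + 488)*(-283 - 328) + (6 - 3*37)) = -1056*(1144*(-611) + (6 - 111)) = -1056*(-698984 - 105) = -1056*(-699089) = 738237984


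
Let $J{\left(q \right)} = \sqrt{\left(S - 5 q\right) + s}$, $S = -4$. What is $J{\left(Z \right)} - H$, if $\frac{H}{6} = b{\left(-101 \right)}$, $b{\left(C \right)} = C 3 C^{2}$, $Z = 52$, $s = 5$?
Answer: $18545418 + i \sqrt{259} \approx 1.8545 \cdot 10^{7} + 16.093 i$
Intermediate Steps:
$J{\left(q \right)} = \sqrt{1 - 5 q}$ ($J{\left(q \right)} = \sqrt{\left(-4 - 5 q\right) + 5} = \sqrt{1 - 5 q}$)
$b{\left(C \right)} = 3 C^{3}$ ($b{\left(C \right)} = 3 C C^{2} = 3 C^{3}$)
$H = -18545418$ ($H = 6 \cdot 3 \left(-101\right)^{3} = 6 \cdot 3 \left(-1030301\right) = 6 \left(-3090903\right) = -18545418$)
$J{\left(Z \right)} - H = \sqrt{1 - 260} - -18545418 = \sqrt{1 - 260} + 18545418 = \sqrt{-259} + 18545418 = i \sqrt{259} + 18545418 = 18545418 + i \sqrt{259}$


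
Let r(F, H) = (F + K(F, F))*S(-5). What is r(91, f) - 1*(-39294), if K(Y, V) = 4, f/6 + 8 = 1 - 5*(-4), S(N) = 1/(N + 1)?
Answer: 157081/4 ≈ 39270.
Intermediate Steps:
S(N) = 1/(1 + N)
f = 78 (f = -48 + 6*(1 - 5*(-4)) = -48 + 6*(1 + 20) = -48 + 6*21 = -48 + 126 = 78)
r(F, H) = -1 - F/4 (r(F, H) = (F + 4)/(1 - 5) = (4 + F)/(-4) = (4 + F)*(-¼) = -1 - F/4)
r(91, f) - 1*(-39294) = (-1 - ¼*91) - 1*(-39294) = (-1 - 91/4) + 39294 = -95/4 + 39294 = 157081/4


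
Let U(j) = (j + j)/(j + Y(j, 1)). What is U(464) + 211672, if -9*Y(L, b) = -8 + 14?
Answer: 147113432/695 ≈ 2.1167e+5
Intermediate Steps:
Y(L, b) = -2/3 (Y(L, b) = -(-8 + 14)/9 = -1/9*6 = -2/3)
U(j) = 2*j/(-2/3 + j) (U(j) = (j + j)/(j - 2/3) = (2*j)/(-2/3 + j) = 2*j/(-2/3 + j))
U(464) + 211672 = 6*464/(-2 + 3*464) + 211672 = 6*464/(-2 + 1392) + 211672 = 6*464/1390 + 211672 = 6*464*(1/1390) + 211672 = 1392/695 + 211672 = 147113432/695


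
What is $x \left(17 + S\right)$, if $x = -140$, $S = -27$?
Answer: $1400$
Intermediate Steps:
$x \left(17 + S\right) = - 140 \left(17 - 27\right) = \left(-140\right) \left(-10\right) = 1400$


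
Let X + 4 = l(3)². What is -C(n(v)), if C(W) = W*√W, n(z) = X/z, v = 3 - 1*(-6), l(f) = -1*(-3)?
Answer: -5*√5/27 ≈ -0.41409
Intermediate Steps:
l(f) = 3
X = 5 (X = -4 + 3² = -4 + 9 = 5)
v = 9 (v = 3 + 6 = 9)
n(z) = 5/z
C(W) = W^(3/2)
-C(n(v)) = -(5/9)^(3/2) = -5*√5/27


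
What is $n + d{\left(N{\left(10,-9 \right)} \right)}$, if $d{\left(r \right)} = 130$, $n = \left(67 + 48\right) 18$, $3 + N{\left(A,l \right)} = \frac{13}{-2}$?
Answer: $2200$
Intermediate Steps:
$N{\left(A,l \right)} = - \frac{19}{2}$ ($N{\left(A,l \right)} = -3 + \frac{13}{-2} = -3 + 13 \left(- \frac{1}{2}\right) = -3 - \frac{13}{2} = - \frac{19}{2}$)
$n = 2070$ ($n = 115 \cdot 18 = 2070$)
$n + d{\left(N{\left(10,-9 \right)} \right)} = 2070 + 130 = 2200$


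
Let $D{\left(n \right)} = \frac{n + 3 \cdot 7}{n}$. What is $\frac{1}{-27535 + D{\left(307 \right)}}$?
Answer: $- \frac{307}{8452917} \approx -3.6319 \cdot 10^{-5}$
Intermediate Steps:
$D{\left(n \right)} = \frac{21 + n}{n}$ ($D{\left(n \right)} = \frac{n + 21}{n} = \frac{21 + n}{n}$)
$\frac{1}{-27535 + D{\left(307 \right)}} = \frac{1}{-27535 + \frac{21 + 307}{307}} = \frac{1}{-27535 + \frac{1}{307} \cdot 328} = \frac{1}{-27535 + \frac{328}{307}} = \frac{1}{- \frac{8452917}{307}} = - \frac{307}{8452917}$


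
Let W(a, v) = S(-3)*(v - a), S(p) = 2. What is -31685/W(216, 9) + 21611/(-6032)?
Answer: 91088483/1248624 ≈ 72.951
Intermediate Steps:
W(a, v) = -2*a + 2*v (W(a, v) = 2*(v - a) = -2*a + 2*v)
-31685/W(216, 9) + 21611/(-6032) = -31685/(-2*216 + 2*9) + 21611/(-6032) = -31685/(-432 + 18) + 21611*(-1/6032) = -31685/(-414) - 21611/6032 = -31685*(-1/414) - 21611/6032 = 31685/414 - 21611/6032 = 91088483/1248624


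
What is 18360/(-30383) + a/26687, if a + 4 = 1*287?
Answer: -481374931/810831121 ≈ -0.59368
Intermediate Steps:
a = 283 (a = -4 + 1*287 = -4 + 287 = 283)
18360/(-30383) + a/26687 = 18360/(-30383) + 283/26687 = 18360*(-1/30383) + 283*(1/26687) = -18360/30383 + 283/26687 = -481374931/810831121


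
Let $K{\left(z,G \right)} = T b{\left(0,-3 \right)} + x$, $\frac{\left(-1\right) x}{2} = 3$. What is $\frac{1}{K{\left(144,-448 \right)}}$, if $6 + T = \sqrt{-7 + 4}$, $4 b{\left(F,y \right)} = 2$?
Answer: $- \frac{12}{109} - \frac{2 i \sqrt{3}}{327} \approx -0.11009 - 0.010594 i$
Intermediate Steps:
$b{\left(F,y \right)} = \frac{1}{2}$ ($b{\left(F,y \right)} = \frac{1}{4} \cdot 2 = \frac{1}{2}$)
$T = -6 + i \sqrt{3}$ ($T = -6 + \sqrt{-7 + 4} = -6 + \sqrt{-3} = -6 + i \sqrt{3} \approx -6.0 + 1.732 i$)
$x = -6$ ($x = \left(-2\right) 3 = -6$)
$K{\left(z,G \right)} = -9 + \frac{i \sqrt{3}}{2}$ ($K{\left(z,G \right)} = \left(-6 + i \sqrt{3}\right) \frac{1}{2} - 6 = \left(-3 + \frac{i \sqrt{3}}{2}\right) - 6 = -9 + \frac{i \sqrt{3}}{2}$)
$\frac{1}{K{\left(144,-448 \right)}} = \frac{1}{-9 + \frac{i \sqrt{3}}{2}}$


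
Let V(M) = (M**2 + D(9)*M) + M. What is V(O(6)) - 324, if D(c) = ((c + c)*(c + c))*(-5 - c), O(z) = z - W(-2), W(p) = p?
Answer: -36540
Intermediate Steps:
O(z) = 2 + z (O(z) = z - 1*(-2) = z + 2 = 2 + z)
D(c) = 4*c**2*(-5 - c) (D(c) = ((2*c)*(2*c))*(-5 - c) = (4*c**2)*(-5 - c) = 4*c**2*(-5 - c))
V(M) = M**2 - 4535*M (V(M) = (M**2 + (4*9**2*(-5 - 1*9))*M) + M = (M**2 + (4*81*(-5 - 9))*M) + M = (M**2 + (4*81*(-14))*M) + M = (M**2 - 4536*M) + M = M**2 - 4535*M)
V(O(6)) - 324 = (2 + 6)*(-4535 + (2 + 6)) - 324 = 8*(-4535 + 8) - 324 = 8*(-4527) - 324 = -36216 - 324 = -36540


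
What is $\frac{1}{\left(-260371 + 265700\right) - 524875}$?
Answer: $- \frac{1}{519546} \approx -1.9248 \cdot 10^{-6}$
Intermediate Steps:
$\frac{1}{\left(-260371 + 265700\right) - 524875} = \frac{1}{5329 - 524875} = \frac{1}{-519546} = - \frac{1}{519546}$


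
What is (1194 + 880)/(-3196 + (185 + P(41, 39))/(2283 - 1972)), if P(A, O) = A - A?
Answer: -645014/993771 ≈ -0.64906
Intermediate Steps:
P(A, O) = 0
(1194 + 880)/(-3196 + (185 + P(41, 39))/(2283 - 1972)) = (1194 + 880)/(-3196 + (185 + 0)/(2283 - 1972)) = 2074/(-3196 + 185/311) = 2074/(-993771/311) = 2074*(-311/993771) = -645014/993771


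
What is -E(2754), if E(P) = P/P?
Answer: -1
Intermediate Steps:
E(P) = 1
-E(2754) = -1*1 = -1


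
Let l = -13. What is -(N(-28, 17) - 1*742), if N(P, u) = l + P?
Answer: 783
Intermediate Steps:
N(P, u) = -13 + P
-(N(-28, 17) - 1*742) = -((-13 - 28) - 1*742) = -(-41 - 742) = -1*(-783) = 783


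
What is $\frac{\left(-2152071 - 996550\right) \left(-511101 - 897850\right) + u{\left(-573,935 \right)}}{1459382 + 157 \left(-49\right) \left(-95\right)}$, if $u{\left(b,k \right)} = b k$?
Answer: $\frac{4436252170816}{2190217} \approx 2.0255 \cdot 10^{6}$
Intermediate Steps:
$\frac{\left(-2152071 - 996550\right) \left(-511101 - 897850\right) + u{\left(-573,935 \right)}}{1459382 + 157 \left(-49\right) \left(-95\right)} = \frac{\left(-2152071 - 996550\right) \left(-511101 - 897850\right) - 535755}{1459382 + 157 \left(-49\right) \left(-95\right)} = \frac{\left(-3148621\right) \left(-1408951\right) - 535755}{1459382 - -730835} = \frac{4436252706571 - 535755}{1459382 + 730835} = \frac{4436252170816}{2190217}$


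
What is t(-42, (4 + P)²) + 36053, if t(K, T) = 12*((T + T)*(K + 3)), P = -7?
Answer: 27629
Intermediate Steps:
t(K, T) = 24*T*(3 + K) (t(K, T) = 12*((2*T)*(3 + K)) = 12*(2*T*(3 + K)) = 24*T*(3 + K))
t(-42, (4 + P)²) + 36053 = 24*(4 - 7)²*(3 - 42) + 36053 = 24*(-3)²*(-39) + 36053 = 24*9*(-39) + 36053 = -8424 + 36053 = 27629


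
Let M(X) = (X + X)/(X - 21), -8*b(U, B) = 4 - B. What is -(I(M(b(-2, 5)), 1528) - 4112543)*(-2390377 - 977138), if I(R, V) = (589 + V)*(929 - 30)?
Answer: -7440052940400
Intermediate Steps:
b(U, B) = -½ + B/8 (b(U, B) = -(4 - B)/8 = -½ + B/8)
M(X) = 2*X/(-21 + X) (M(X) = (2*X)/(-21 + X) = 2*X/(-21 + X))
I(R, V) = 529511 + 899*V (I(R, V) = (589 + V)*899 = 529511 + 899*V)
-(I(M(b(-2, 5)), 1528) - 4112543)*(-2390377 - 977138) = -((529511 + 899*1528) - 4112543)*(-2390377 - 977138) = -((529511 + 1373672) - 4112543)*(-3367515) = -(1903183 - 4112543)*(-3367515) = -(-2209360)*(-3367515) = -1*7440052940400 = -7440052940400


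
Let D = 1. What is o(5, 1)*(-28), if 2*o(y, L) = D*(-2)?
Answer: 28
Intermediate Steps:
o(y, L) = -1 (o(y, L) = (1*(-2))/2 = (1/2)*(-2) = -1)
o(5, 1)*(-28) = -1*(-28) = 28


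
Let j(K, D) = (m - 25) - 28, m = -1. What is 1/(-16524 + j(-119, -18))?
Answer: -1/16578 ≈ -6.0321e-5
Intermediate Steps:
j(K, D) = -54 (j(K, D) = (-1 - 25) - 28 = -26 - 28 = -54)
1/(-16524 + j(-119, -18)) = 1/(-16524 - 54) = 1/(-16578) = -1/16578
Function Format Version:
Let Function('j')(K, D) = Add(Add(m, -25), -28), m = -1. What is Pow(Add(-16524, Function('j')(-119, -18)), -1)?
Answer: Rational(-1, 16578) ≈ -6.0321e-5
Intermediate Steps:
Function('j')(K, D) = -54 (Function('j')(K, D) = Add(Add(-1, -25), -28) = Add(-26, -28) = -54)
Pow(Add(-16524, Function('j')(-119, -18)), -1) = Pow(Add(-16524, -54), -1) = Pow(-16578, -1) = Rational(-1, 16578)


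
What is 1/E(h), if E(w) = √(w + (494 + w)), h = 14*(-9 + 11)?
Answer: √22/110 ≈ 0.042640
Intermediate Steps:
h = 28 (h = 14*2 = 28)
E(w) = √(494 + 2*w)
1/E(h) = 1/(√(494 + 2*28)) = 1/(√(494 + 56)) = 1/(√550) = 1/(5*√22) = √22/110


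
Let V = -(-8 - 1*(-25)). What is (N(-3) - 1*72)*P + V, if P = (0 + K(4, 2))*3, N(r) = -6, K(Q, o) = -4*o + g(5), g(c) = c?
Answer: 685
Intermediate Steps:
K(Q, o) = 5 - 4*o (K(Q, o) = -4*o + 5 = 5 - 4*o)
V = -17 (V = -(-8 + 25) = -1*17 = -17)
P = -9 (P = (0 + (5 - 4*2))*3 = (0 + (5 - 8))*3 = (0 - 3)*3 = -3*3 = -9)
(N(-3) - 1*72)*P + V = (-6 - 1*72)*(-9) - 17 = (-6 - 72)*(-9) - 17 = -78*(-9) - 17 = 702 - 17 = 685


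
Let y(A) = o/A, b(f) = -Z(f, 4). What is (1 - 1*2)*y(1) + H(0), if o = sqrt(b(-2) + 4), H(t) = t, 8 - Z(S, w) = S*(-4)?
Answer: -2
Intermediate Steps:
Z(S, w) = 8 + 4*S (Z(S, w) = 8 - S*(-4) = 8 - (-4)*S = 8 + 4*S)
b(f) = -8 - 4*f (b(f) = -(8 + 4*f) = -8 - 4*f)
o = 2 (o = sqrt((-8 - 4*(-2)) + 4) = sqrt((-8 + 8) + 4) = sqrt(0 + 4) = sqrt(4) = 2)
y(A) = 2/A
(1 - 1*2)*y(1) + H(0) = (1 - 1*2)*(2/1) + 0 = (1 - 2)*(2*1) + 0 = -1*2 + 0 = -2 + 0 = -2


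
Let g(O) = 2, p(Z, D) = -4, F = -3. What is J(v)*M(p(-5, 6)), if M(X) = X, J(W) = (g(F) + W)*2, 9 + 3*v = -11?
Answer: 112/3 ≈ 37.333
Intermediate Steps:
v = -20/3 (v = -3 + (⅓)*(-11) = -3 - 11/3 = -20/3 ≈ -6.6667)
J(W) = 4 + 2*W (J(W) = (2 + W)*2 = 4 + 2*W)
J(v)*M(p(-5, 6)) = (4 + 2*(-20/3))*(-4) = (4 - 40/3)*(-4) = -28/3*(-4) = 112/3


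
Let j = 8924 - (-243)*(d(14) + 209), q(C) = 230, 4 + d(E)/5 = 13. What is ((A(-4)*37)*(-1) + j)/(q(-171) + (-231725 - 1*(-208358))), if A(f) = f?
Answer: -70794/23137 ≈ -3.0598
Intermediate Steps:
d(E) = 45 (d(E) = -20 + 5*13 = -20 + 65 = 45)
j = 70646 (j = 8924 - (-243)*(45 + 209) = 8924 - (-243)*254 = 8924 - 1*(-61722) = 8924 + 61722 = 70646)
((A(-4)*37)*(-1) + j)/(q(-171) + (-231725 - 1*(-208358))) = (-4*37*(-1) + 70646)/(230 + (-231725 - 1*(-208358))) = (-148*(-1) + 70646)/(230 + (-231725 + 208358)) = (148 + 70646)/(230 - 23367) = 70794/(-23137) = 70794*(-1/23137) = -70794/23137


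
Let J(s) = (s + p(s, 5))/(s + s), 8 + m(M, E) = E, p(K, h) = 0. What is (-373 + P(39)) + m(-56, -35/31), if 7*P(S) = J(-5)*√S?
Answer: -11846/31 + √39/14 ≈ -381.68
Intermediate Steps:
m(M, E) = -8 + E
J(s) = ½ (J(s) = (s + 0)/(s + s) = s/((2*s)) = s*(1/(2*s)) = ½)
P(S) = √S/14 (P(S) = (√S/2)/7 = √S/14)
(-373 + P(39)) + m(-56, -35/31) = (-373 + √39/14) + (-8 - 35/31) = (-373 + √39/14) - 283/31 = -11846/31 + √39/14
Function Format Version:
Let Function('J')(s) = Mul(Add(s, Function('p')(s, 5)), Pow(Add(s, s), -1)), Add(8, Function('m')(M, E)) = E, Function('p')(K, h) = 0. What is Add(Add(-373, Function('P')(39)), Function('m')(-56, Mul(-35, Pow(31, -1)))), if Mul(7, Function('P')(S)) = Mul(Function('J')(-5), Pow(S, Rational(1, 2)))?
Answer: Add(Rational(-11846, 31), Mul(Rational(1, 14), Pow(39, Rational(1, 2)))) ≈ -381.68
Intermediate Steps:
Function('m')(M, E) = Add(-8, E)
Function('J')(s) = Rational(1, 2) (Function('J')(s) = Mul(Add(s, 0), Pow(Add(s, s), -1)) = Mul(s, Pow(Mul(2, s), -1)) = Mul(s, Mul(Rational(1, 2), Pow(s, -1))) = Rational(1, 2))
Function('P')(S) = Mul(Rational(1, 14), Pow(S, Rational(1, 2))) (Function('P')(S) = Mul(Rational(1, 7), Mul(Rational(1, 2), Pow(S, Rational(1, 2)))) = Mul(Rational(1, 14), Pow(S, Rational(1, 2))))
Add(Add(-373, Function('P')(39)), Function('m')(-56, Mul(-35, Pow(31, -1)))) = Add(Add(-373, Mul(Rational(1, 14), Pow(39, Rational(1, 2)))), Add(-8, Mul(-35, Pow(31, -1)))) = Add(Add(-373, Mul(Rational(1, 14), Pow(39, Rational(1, 2)))), Add(-8, Mul(-35, Rational(1, 31)))) = Add(Add(-373, Mul(Rational(1, 14), Pow(39, Rational(1, 2)))), Add(-8, Rational(-35, 31))) = Add(Add(-373, Mul(Rational(1, 14), Pow(39, Rational(1, 2)))), Rational(-283, 31)) = Add(Rational(-11846, 31), Mul(Rational(1, 14), Pow(39, Rational(1, 2))))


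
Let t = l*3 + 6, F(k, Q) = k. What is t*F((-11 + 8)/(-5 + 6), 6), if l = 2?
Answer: -36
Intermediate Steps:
t = 12 (t = 2*3 + 6 = 6 + 6 = 12)
t*F((-11 + 8)/(-5 + 6), 6) = 12*((-11 + 8)/(-5 + 6)) = 12*(-3/1) = 12*(-3*1) = 12*(-3) = -36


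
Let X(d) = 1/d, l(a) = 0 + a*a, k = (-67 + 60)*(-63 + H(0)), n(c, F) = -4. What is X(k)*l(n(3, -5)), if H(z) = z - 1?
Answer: 1/28 ≈ 0.035714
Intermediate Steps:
H(z) = -1 + z
k = 448 (k = (-67 + 60)*(-63 + (-1 + 0)) = -7*(-63 - 1) = -7*(-64) = 448)
l(a) = a**2 (l(a) = 0 + a**2 = a**2)
X(k)*l(n(3, -5)) = (-4)**2/448 = (1/448)*16 = 1/28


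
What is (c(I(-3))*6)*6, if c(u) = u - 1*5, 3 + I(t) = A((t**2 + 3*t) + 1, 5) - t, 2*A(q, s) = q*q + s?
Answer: -72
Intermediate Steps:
A(q, s) = s/2 + q**2/2 (A(q, s) = (q*q + s)/2 = (q**2 + s)/2 = (s + q**2)/2 = s/2 + q**2/2)
I(t) = -1/2 + (1 + t**2 + 3*t)**2/2 - t (I(t) = -3 + (((1/2)*5 + ((t**2 + 3*t) + 1)**2/2) - t) = -3 + ((5/2 + (1 + t**2 + 3*t)**2/2) - t) = -3 + (5/2 + (1 + t**2 + 3*t)**2/2 - t) = -1/2 + (1 + t**2 + 3*t)**2/2 - t)
c(u) = -5 + u (c(u) = u - 5 = -5 + u)
(c(I(-3))*6)*6 = ((-5 + (-1/2 + (1 + (-3)**2 + 3*(-3))**2/2 - 1*(-3)))*6)*6 = ((-5 + (-1/2 + (1 + 9 - 9)**2/2 + 3))*6)*6 = ((-5 + (-1/2 + (1/2)*1**2 + 3))*6)*6 = ((-5 + (-1/2 + (1/2)*1 + 3))*6)*6 = ((-5 + (-1/2 + 1/2 + 3))*6)*6 = ((-5 + 3)*6)*6 = -2*6*6 = -12*6 = -72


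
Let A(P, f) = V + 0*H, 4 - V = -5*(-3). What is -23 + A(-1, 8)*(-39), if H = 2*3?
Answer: 406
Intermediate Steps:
V = -11 (V = 4 - (-5)*(-3) = 4 - 1*15 = 4 - 15 = -11)
H = 6
A(P, f) = -11 (A(P, f) = -11 + 0*6 = -11 + 0 = -11)
-23 + A(-1, 8)*(-39) = -23 - 11*(-39) = -23 + 429 = 406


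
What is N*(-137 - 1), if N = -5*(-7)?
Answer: -4830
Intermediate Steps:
N = 35
N*(-137 - 1) = 35*(-137 - 1) = 35*(-138) = -4830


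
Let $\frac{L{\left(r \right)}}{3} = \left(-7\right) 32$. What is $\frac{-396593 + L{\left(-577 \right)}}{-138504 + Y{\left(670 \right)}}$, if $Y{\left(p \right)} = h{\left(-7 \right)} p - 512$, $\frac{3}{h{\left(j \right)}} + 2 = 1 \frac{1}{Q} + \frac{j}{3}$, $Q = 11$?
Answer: $\frac{5561710}{1952857} \approx 2.848$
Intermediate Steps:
$h{\left(j \right)} = \frac{3}{- \frac{21}{11} + \frac{j}{3}}$ ($h{\left(j \right)} = \frac{3}{-2 + \left(1 \cdot \frac{1}{11} + \frac{j}{3}\right)} = \frac{3}{-2 + \left(1 \cdot \frac{1}{11} + j \frac{1}{3}\right)} = \frac{3}{-2 + \left(\frac{1}{11} + \frac{j}{3}\right)} = \frac{3}{- \frac{21}{11} + \frac{j}{3}}$)
$Y{\left(p \right)} = -512 - \frac{99 p}{140}$ ($Y{\left(p \right)} = \frac{99}{-63 + 11 \left(-7\right)} p - 512 = \frac{99}{-63 - 77} p - 512 = \frac{99}{-140} p - 512 = 99 \left(- \frac{1}{140}\right) p - 512 = - \frac{99 p}{140} - 512 = -512 - \frac{99 p}{140}$)
$L{\left(r \right)} = -672$ ($L{\left(r \right)} = 3 \left(\left(-7\right) 32\right) = 3 \left(-224\right) = -672$)
$\frac{-396593 + L{\left(-577 \right)}}{-138504 + Y{\left(670 \right)}} = \frac{-396593 - 672}{-138504 - \frac{13801}{14}} = - \frac{397265}{-138504 - \frac{13801}{14}} = - \frac{397265}{- \frac{1952857}{14}} = \left(-397265\right) \left(- \frac{14}{1952857}\right) = \frac{5561710}{1952857}$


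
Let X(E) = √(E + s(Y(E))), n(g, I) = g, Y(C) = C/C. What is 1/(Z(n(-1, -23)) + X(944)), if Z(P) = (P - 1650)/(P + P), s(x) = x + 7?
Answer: 3302/2721993 - 8*√238/2721993 ≈ 0.0011677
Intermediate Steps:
Y(C) = 1
s(x) = 7 + x
X(E) = √(8 + E) (X(E) = √(E + (7 + 1)) = √(E + 8) = √(8 + E))
Z(P) = (-1650 + P)/(2*P) (Z(P) = (-1650 + P)/((2*P)) = (-1650 + P)*(1/(2*P)) = (-1650 + P)/(2*P))
1/(Z(n(-1, -23)) + X(944)) = 1/((½)*(-1650 - 1)/(-1) + √(8 + 944)) = 1/((½)*(-1)*(-1651) + √952) = 1/(1651/2 + 2*√238)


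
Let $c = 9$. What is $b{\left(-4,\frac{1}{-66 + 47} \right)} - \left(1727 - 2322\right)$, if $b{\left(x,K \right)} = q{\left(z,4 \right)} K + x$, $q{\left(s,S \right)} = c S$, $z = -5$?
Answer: $\frac{11193}{19} \approx 589.11$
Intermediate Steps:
$q{\left(s,S \right)} = 9 S$
$b{\left(x,K \right)} = x + 36 K$ ($b{\left(x,K \right)} = 9 \cdot 4 K + x = 36 K + x = x + 36 K$)
$b{\left(-4,\frac{1}{-66 + 47} \right)} - \left(1727 - 2322\right) = \left(-4 + \frac{36}{-66 + 47}\right) - \left(1727 - 2322\right) = \left(-4 + \frac{36}{-19}\right) - \left(1727 - 2322\right) = \left(-4 + 36 \left(- \frac{1}{19}\right)\right) - -595 = \left(-4 - \frac{36}{19}\right) + 595 = - \frac{112}{19} + 595 = \frac{11193}{19}$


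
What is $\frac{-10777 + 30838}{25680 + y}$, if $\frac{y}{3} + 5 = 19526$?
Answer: $\frac{6687}{28081} \approx 0.23813$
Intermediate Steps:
$y = 58563$ ($y = -15 + 3 \cdot 19526 = -15 + 58578 = 58563$)
$\frac{-10777 + 30838}{25680 + y} = \frac{-10777 + 30838}{25680 + 58563} = \frac{20061}{84243} = 20061 \cdot \frac{1}{84243} = \frac{6687}{28081}$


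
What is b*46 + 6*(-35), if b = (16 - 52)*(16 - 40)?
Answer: 39534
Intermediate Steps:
b = 864 (b = -36*(-24) = 864)
b*46 + 6*(-35) = 864*46 + 6*(-35) = 39744 - 210 = 39534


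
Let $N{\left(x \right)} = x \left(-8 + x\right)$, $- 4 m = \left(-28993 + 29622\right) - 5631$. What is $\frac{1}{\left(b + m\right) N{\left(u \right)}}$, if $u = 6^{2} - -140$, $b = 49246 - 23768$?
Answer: $\frac{1}{790308288} \approx 1.2653 \cdot 10^{-9}$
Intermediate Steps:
$b = 25478$ ($b = 49246 - 23768 = 25478$)
$m = \frac{2501}{2}$ ($m = - \frac{\left(-28993 + 29622\right) - 5631}{4} = - \frac{629 - 5631}{4} = \left(- \frac{1}{4}\right) \left(-5002\right) = \frac{2501}{2} \approx 1250.5$)
$u = 176$ ($u = 36 + 140 = 176$)
$\frac{1}{\left(b + m\right) N{\left(u \right)}} = \frac{1}{\left(25478 + \frac{2501}{2}\right) 176 \left(-8 + 176\right)} = \frac{1}{\frac{53457}{2} \cdot 176 \cdot 168} = \frac{2}{53457 \cdot 29568} = \frac{2}{53457} \cdot \frac{1}{29568} = \frac{1}{790308288}$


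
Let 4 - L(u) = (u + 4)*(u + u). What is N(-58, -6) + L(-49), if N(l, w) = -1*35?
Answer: -4441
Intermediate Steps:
L(u) = 4 - 2*u*(4 + u) (L(u) = 4 - (u + 4)*(u + u) = 4 - (4 + u)*2*u = 4 - 2*u*(4 + u))
N(l, w) = -35
N(-58, -6) + L(-49) = -35 + (4 - 8*(-49) - 2*(-49)²) = -35 + (4 + 392 - 2*2401) = -35 + (4 + 392 - 4802) = -35 - 4406 = -4441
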